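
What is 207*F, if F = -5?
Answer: -1035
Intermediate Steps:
207*F = 207*(-5) = -1035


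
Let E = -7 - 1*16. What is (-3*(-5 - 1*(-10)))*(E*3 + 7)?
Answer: 930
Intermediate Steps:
E = -23 (E = -7 - 16 = -23)
(-3*(-5 - 1*(-10)))*(E*3 + 7) = (-3*(-5 - 1*(-10)))*(-23*3 + 7) = (-3*(-5 + 10))*(-69 + 7) = -3*5*(-62) = -15*(-62) = 930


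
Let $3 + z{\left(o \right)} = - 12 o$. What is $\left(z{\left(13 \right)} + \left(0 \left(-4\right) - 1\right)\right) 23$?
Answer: $-3680$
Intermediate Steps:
$z{\left(o \right)} = -3 - 12 o$
$\left(z{\left(13 \right)} + \left(0 \left(-4\right) - 1\right)\right) 23 = \left(\left(-3 - 156\right) + \left(0 \left(-4\right) - 1\right)\right) 23 = \left(\left(-3 - 156\right) + \left(0 - 1\right)\right) 23 = \left(-159 - 1\right) 23 = \left(-160\right) 23 = -3680$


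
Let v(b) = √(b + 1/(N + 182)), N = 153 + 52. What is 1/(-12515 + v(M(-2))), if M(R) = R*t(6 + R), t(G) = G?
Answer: -968661/12122793034 - 3*I*√133085/60613965170 ≈ -7.9904e-5 - 1.8056e-8*I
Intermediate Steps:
N = 205
M(R) = R*(6 + R)
v(b) = √(1/387 + b) (v(b) = √(b + 1/(205 + 182)) = √(b + 1/387) = √(1/387 + b))
1/(-12515 + v(M(-2))) = 1/(-12515 + √(43 + 16641*(-2*(6 - 2)))/129) = 1/(-12515 + √(43 + 16641*(-2*4))/129) = 1/(-12515 + √(43 + 16641*(-8))/129) = 1/(-12515 + √(43 - 133128)/129) = 1/(-12515 + √(-133085)/129) = 1/(-12515 + (I*√133085)/129) = 1/(-12515 + I*√133085/129)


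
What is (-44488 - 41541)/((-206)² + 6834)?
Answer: -86029/49270 ≈ -1.7461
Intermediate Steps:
(-44488 - 41541)/((-206)² + 6834) = -86029/(42436 + 6834) = -86029/49270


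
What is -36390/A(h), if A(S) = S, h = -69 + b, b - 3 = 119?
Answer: -36390/53 ≈ -686.60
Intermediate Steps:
b = 122 (b = 3 + 119 = 122)
h = 53 (h = -69 + 122 = 53)
-36390/A(h) = -36390/53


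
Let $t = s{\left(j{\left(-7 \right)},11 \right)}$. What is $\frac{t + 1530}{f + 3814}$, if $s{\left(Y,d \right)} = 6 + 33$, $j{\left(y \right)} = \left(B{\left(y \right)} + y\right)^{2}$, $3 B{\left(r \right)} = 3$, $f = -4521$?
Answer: $- \frac{1569}{707} \approx -2.2192$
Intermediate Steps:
$B{\left(r \right)} = 1$ ($B{\left(r \right)} = \frac{1}{3} \cdot 3 = 1$)
$j{\left(y \right)} = \left(1 + y\right)^{2}$
$s{\left(Y,d \right)} = 39$
$t = 39$
$\frac{t + 1530}{f + 3814} = \frac{39 + 1530}{-4521 + 3814} = \frac{1569}{-707} = 1569 \left(- \frac{1}{707}\right) = - \frac{1569}{707}$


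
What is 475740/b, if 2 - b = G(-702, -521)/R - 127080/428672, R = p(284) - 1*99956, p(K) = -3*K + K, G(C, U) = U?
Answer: 640640762832960/3085465627 ≈ 2.0763e+5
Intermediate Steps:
p(K) = -2*K
R = -100524 (R = -2*284 - 1*99956 = -568 - 99956 = -100524)
b = 3085465627/1346619504 (b = 2 - (-521/(-100524) - 127080/428672) = 2 - (-521*(-1/100524) - 127080*1/428672) = 2 - (521/100524 - 15885/53584) = 2 - 1*(-392226619/1346619504) = 2 + 392226619/1346619504 = 3085465627/1346619504 ≈ 2.2913)
475740/b = 475740/(3085465627/1346619504) = 475740*(1346619504/3085465627) = 640640762832960/3085465627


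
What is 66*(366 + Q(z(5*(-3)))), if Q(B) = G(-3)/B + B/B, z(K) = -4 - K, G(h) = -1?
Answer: 24216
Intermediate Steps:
Q(B) = 1 - 1/B (Q(B) = -1/B + B/B = -1/B + 1 = 1 - 1/B)
66*(366 + Q(z(5*(-3)))) = 66*(366 + (-1 + (-4 - 5*(-3)))/(-4 - 5*(-3))) = 66*(366 + (-1 + (-4 - 1*(-15)))/(-4 - 1*(-15))) = 66*(366 + (-1 + (-4 + 15))/(-4 + 15)) = 66*(366 + (-1 + 11)/11) = 66*(366 + (1/11)*10) = 66*(366 + 10/11) = 66*(4036/11) = 24216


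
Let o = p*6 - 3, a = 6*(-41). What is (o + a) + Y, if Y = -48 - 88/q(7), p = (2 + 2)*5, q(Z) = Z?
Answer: -1327/7 ≈ -189.57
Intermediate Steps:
p = 20 (p = 4*5 = 20)
Y = -424/7 (Y = -48 - 88/7 = -424/7 ≈ -60.571)
a = -246
o = 117 (o = 20*6 - 3 = 120 - 3 = 117)
(o + a) + Y = (117 - 246) - 424/7 = -129 - 424/7 = -1327/7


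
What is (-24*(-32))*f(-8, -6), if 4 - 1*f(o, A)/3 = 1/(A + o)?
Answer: 65664/7 ≈ 9380.6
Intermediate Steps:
f(o, A) = 12 - 3/(A + o)
(-24*(-32))*f(-8, -6) = (-24*(-32))*(3*(-1 + 4*(-6) + 4*(-8))/(-6 - 8)) = 768*(3*(-1 - 24 - 32)/(-14)) = 768*(3*(-1/14)*(-57)) = 768*(171/14) = 65664/7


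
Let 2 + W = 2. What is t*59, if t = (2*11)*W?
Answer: 0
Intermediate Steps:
W = 0 (W = -2 + 2 = 0)
t = 0 (t = (2*11)*0 = 22*0 = 0)
t*59 = 0*59 = 0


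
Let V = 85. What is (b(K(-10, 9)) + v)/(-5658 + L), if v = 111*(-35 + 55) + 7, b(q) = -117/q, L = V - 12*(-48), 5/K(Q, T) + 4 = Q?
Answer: -12773/24985 ≈ -0.51123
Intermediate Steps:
K(Q, T) = 5/(-4 + Q)
L = 661 (L = 85 - 12*(-48) = 85 + 576 = 661)
v = 2227 (v = 111*20 + 7 = 2220 + 7 = 2227)
(b(K(-10, 9)) + v)/(-5658 + L) = (-117/(5/(-4 - 10)) + 2227)/(-5658 + 661) = (-117/(5/(-14)) + 2227)/(-4997) = (-117/(5*(-1/14)) + 2227)*(-1/4997) = (-117/(-5/14) + 2227)*(-1/4997) = (-117*(-14/5) + 2227)*(-1/4997) = (1638/5 + 2227)*(-1/4997) = (12773/5)*(-1/4997) = -12773/24985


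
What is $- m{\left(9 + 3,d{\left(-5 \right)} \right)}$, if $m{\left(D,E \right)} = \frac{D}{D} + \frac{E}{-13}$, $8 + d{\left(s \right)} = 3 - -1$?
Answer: $- \frac{17}{13} \approx -1.3077$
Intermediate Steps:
$d{\left(s \right)} = -4$ ($d{\left(s \right)} = -8 + \left(3 - -1\right) = -8 + \left(3 + 1\right) = -8 + 4 = -4$)
$m{\left(D,E \right)} = 1 - \frac{E}{13}$ ($m{\left(D,E \right)} = 1 + E \left(- \frac{1}{13}\right) = 1 - \frac{E}{13}$)
$- m{\left(9 + 3,d{\left(-5 \right)} \right)} = - (1 - - \frac{4}{13}) = - (1 + \frac{4}{13}) = \left(-1\right) \frac{17}{13} = - \frac{17}{13}$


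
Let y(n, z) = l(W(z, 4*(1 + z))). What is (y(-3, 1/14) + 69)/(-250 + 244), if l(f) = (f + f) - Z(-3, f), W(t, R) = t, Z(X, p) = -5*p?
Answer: -139/12 ≈ -11.583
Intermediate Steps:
l(f) = 7*f (l(f) = (f + f) - (-5)*f = 2*f + 5*f = 7*f)
y(n, z) = 7*z
(y(-3, 1/14) + 69)/(-250 + 244) = (7/14 + 69)/(-250 + 244) = (7*(1/14) + 69)/(-6) = (½ + 69)*(-⅙) = (139/2)*(-⅙) = -139/12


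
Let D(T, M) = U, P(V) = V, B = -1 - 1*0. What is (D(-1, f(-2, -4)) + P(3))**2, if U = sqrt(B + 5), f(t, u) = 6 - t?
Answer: 25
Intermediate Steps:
B = -1 (B = -1 + 0 = -1)
U = 2 (U = sqrt(-1 + 5) = sqrt(4) = 2)
D(T, M) = 2
(D(-1, f(-2, -4)) + P(3))**2 = (2 + 3)**2 = 5**2 = 25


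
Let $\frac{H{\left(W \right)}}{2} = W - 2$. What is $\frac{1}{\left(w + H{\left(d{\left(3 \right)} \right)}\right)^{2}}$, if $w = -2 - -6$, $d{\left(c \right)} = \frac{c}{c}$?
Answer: $\frac{1}{4} \approx 0.25$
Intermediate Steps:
$d{\left(c \right)} = 1$
$H{\left(W \right)} = -4 + 2 W$ ($H{\left(W \right)} = 2 \left(W - 2\right) = 2 \left(-2 + W\right) = -4 + 2 W$)
$w = 4$ ($w = -2 + 6 = 4$)
$\frac{1}{\left(w + H{\left(d{\left(3 \right)} \right)}\right)^{2}} = \frac{1}{\left(4 + \left(-4 + 2 \cdot 1\right)\right)^{2}} = \frac{1}{\left(4 + \left(-4 + 2\right)\right)^{2}} = \frac{1}{\left(4 - 2\right)^{2}} = \frac{1}{2^{2}} = \frac{1}{4}$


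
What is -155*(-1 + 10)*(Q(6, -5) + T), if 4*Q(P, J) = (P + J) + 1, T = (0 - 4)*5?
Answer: 54405/2 ≈ 27203.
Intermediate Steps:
T = -20 (T = -4*5 = -20)
Q(P, J) = ¼ + J/4 + P/4 (Q(P, J) = ((P + J) + 1)/4 = ((J + P) + 1)/4 = (1 + J + P)/4 = ¼ + J/4 + P/4)
-155*(-1 + 10)*(Q(6, -5) + T) = -155*(-1 + 10)*((¼ + (¼)*(-5) + (¼)*6) - 20) = -1395*((¼ - 5/4 + 3/2) - 20) = -1395*(½ - 20) = -1395*(-39)/2 = -155*(-351/2) = 54405/2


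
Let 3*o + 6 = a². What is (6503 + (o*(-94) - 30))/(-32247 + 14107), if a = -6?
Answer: -5533/18140 ≈ -0.30502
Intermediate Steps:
o = 10 (o = -2 + (⅓)*(-6)² = -2 + (⅓)*36 = -2 + 12 = 10)
(6503 + (o*(-94) - 30))/(-32247 + 14107) = (6503 + (10*(-94) - 30))/(-32247 + 14107) = (6503 + (-940 - 30))/(-18140) = (6503 - 970)*(-1/18140) = 5533*(-1/18140) = -5533/18140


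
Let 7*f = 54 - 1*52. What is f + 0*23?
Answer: 2/7 ≈ 0.28571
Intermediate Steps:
f = 2/7 (f = (54 - 1*52)/7 = (54 - 52)/7 = (⅐)*2 = 2/7 ≈ 0.28571)
f + 0*23 = 2/7 + 0*23 = 2/7 + 0 = 2/7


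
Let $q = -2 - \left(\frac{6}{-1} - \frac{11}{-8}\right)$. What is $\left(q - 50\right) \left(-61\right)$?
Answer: $\frac{23119}{8} \approx 2889.9$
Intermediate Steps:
$q = \frac{21}{8}$ ($q = -2 - \left(6 \left(-1\right) - - \frac{11}{8}\right) = -2 - \left(-6 + \frac{11}{8}\right) = -2 - - \frac{37}{8} = -2 + \frac{37}{8} = \frac{21}{8} \approx 2.625$)
$\left(q - 50\right) \left(-61\right) = \left(\frac{21}{8} - 50\right) \left(-61\right) = \left(- \frac{379}{8}\right) \left(-61\right) = \frac{23119}{8}$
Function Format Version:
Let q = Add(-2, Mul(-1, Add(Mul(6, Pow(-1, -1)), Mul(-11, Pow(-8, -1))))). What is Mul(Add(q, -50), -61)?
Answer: Rational(23119, 8) ≈ 2889.9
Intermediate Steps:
q = Rational(21, 8) (q = Add(-2, Mul(-1, Add(Mul(6, -1), Mul(-11, Rational(-1, 8))))) = Add(-2, Mul(-1, Add(-6, Rational(11, 8)))) = Add(-2, Mul(-1, Rational(-37, 8))) = Add(-2, Rational(37, 8)) = Rational(21, 8) ≈ 2.6250)
Mul(Add(q, -50), -61) = Mul(Add(Rational(21, 8), -50), -61) = Mul(Rational(-379, 8), -61) = Rational(23119, 8)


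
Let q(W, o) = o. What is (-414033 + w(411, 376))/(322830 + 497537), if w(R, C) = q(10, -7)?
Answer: -414040/820367 ≈ -0.50470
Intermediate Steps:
w(R, C) = -7
(-414033 + w(411, 376))/(322830 + 497537) = (-414033 - 7)/(322830 + 497537) = -414040/820367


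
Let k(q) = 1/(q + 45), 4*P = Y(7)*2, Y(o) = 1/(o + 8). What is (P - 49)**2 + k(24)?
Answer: 49633403/20700 ≈ 2397.8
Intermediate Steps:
Y(o) = 1/(8 + o)
P = 1/30 (P = (2/(8 + 7))/4 = (2/15)/4 = ((1/15)*2)/4 = (1/4)*(2/15) = 1/30 ≈ 0.033333)
k(q) = 1/(45 + q)
(P - 49)**2 + k(24) = (1/30 - 49)**2 + 1/(45 + 24) = (-1469/30)**2 + 1/69 = 2157961/900 + 1/69 = 49633403/20700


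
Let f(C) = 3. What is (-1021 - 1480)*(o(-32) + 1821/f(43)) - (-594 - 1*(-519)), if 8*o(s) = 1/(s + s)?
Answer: -777229883/512 ≈ -1.5180e+6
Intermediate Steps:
o(s) = 1/(16*s) (o(s) = 1/(8*(s + s)) = 1/(8*((2*s))) = (1/(2*s))/8 = 1/(16*s))
(-1021 - 1480)*(o(-32) + 1821/f(43)) - (-594 - 1*(-519)) = (-1021 - 1480)*((1/16)/(-32) + 1821/3) - (-594 - 1*(-519)) = -2501*((1/16)*(-1/32) + 1821*(⅓)) - (-594 + 519) = -2501*(-1/512 + 607) - 1*(-75) = -2501*310783/512 + 75 = -777268283/512 + 75 = -777229883/512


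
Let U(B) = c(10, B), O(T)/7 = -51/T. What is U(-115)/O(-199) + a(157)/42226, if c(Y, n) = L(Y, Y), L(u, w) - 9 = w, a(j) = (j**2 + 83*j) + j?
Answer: 173164315/15074682 ≈ 11.487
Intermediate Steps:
O(T) = -357/T (O(T) = 7*(-51/T) = -357/T)
a(j) = j**2 + 84*j
L(u, w) = 9 + w
c(Y, n) = 9 + Y
U(B) = 19 (U(B) = 9 + 10 = 19)
U(-115)/O(-199) + a(157)/42226 = 19/((-357/(-199))) + (157*(84 + 157))/42226 = 19/((-357*(-1/199))) + (157*241)*(1/42226) = 19/(357/199) + 37837*(1/42226) = 19*(199/357) + 37837/42226 = 3781/357 + 37837/42226 = 173164315/15074682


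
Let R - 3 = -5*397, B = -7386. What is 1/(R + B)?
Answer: -1/9368 ≈ -0.00010675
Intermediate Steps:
R = -1982 (R = 3 - 5*397 = 3 - 1985 = -1982)
1/(R + B) = 1/(-1982 - 7386) = 1/(-9368) = -1/9368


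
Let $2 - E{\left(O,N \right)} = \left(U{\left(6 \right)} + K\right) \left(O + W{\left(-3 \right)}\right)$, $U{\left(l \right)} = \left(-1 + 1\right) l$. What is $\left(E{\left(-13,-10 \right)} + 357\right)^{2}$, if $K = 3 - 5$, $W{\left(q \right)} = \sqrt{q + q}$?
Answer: $110865 + 1332 i \sqrt{6} \approx 1.1087 \cdot 10^{5} + 3262.7 i$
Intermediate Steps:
$W{\left(q \right)} = \sqrt{2} \sqrt{q}$ ($W{\left(q \right)} = \sqrt{2 q} = \sqrt{2} \sqrt{q}$)
$K = -2$ ($K = 3 - 5 = -2$)
$U{\left(l \right)} = 0$ ($U{\left(l \right)} = 0 l = 0$)
$E{\left(O,N \right)} = 2 + 2 O + 2 i \sqrt{6}$ ($E{\left(O,N \right)} = 2 - \left(0 - 2\right) \left(O + \sqrt{2} \sqrt{-3}\right) = 2 - - 2 \left(O + \sqrt{2} i \sqrt{3}\right) = 2 - - 2 \left(O + i \sqrt{6}\right) = 2 - \left(- 2 O - 2 i \sqrt{6}\right) = 2 + \left(2 O + 2 i \sqrt{6}\right) = 2 + 2 O + 2 i \sqrt{6}$)
$\left(E{\left(-13,-10 \right)} + 357\right)^{2} = \left(\left(2 + 2 \left(-13\right) + 2 i \sqrt{6}\right) + 357\right)^{2} = \left(\left(2 - 26 + 2 i \sqrt{6}\right) + 357\right)^{2} = \left(\left(-24 + 2 i \sqrt{6}\right) + 357\right)^{2} = \left(333 + 2 i \sqrt{6}\right)^{2}$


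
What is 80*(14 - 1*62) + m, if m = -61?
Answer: -3901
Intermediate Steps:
80*(14 - 1*62) + m = 80*(14 - 1*62) - 61 = 80*(14 - 62) - 61 = 80*(-48) - 61 = -3840 - 61 = -3901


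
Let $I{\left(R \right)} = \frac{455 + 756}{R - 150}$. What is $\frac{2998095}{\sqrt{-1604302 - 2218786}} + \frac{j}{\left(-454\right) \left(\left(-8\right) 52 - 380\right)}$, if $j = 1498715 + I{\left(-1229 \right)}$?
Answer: $\frac{147623341}{35596324} - \frac{2998095 i \sqrt{238943}}{955772} \approx 4.1471 - 1533.3 i$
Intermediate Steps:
$I{\left(R \right)} = \frac{1211}{-150 + R}$
$j = \frac{295246682}{197}$ ($j = 1498715 + \frac{1211}{-150 - 1229} = 1498715 + \frac{1211}{-1379} = 1498715 + 1211 \left(- \frac{1}{1379}\right) = 1498715 - \frac{173}{197} = \frac{295246682}{197} \approx 1.4987 \cdot 10^{6}$)
$\frac{2998095}{\sqrt{-1604302 - 2218786}} + \frac{j}{\left(-454\right) \left(\left(-8\right) 52 - 380\right)} = \frac{2998095}{\sqrt{-1604302 - 2218786}} + \frac{295246682}{197 \left(- 454 \left(\left(-8\right) 52 - 380\right)\right)} = \frac{2998095}{\sqrt{-3823088}} + \frac{295246682}{197 \left(- 454 \left(-416 - 380\right)\right)} = \frac{2998095}{4 i \sqrt{238943}} + \frac{295246682}{197 \left(\left(-454\right) \left(-796\right)\right)} = 2998095 \left(- \frac{i \sqrt{238943}}{955772}\right) + \frac{295246682}{197 \cdot 361384} = - \frac{2998095 i \sqrt{238943}}{955772} + \frac{295246682}{197} \cdot \frac{1}{361384} = - \frac{2998095 i \sqrt{238943}}{955772} + \frac{147623341}{35596324} = \frac{147623341}{35596324} - \frac{2998095 i \sqrt{238943}}{955772}$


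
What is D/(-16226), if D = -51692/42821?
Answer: 25846/347406773 ≈ 7.4397e-5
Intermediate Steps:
D = -51692/42821 (D = -51692*1/42821 = -51692/42821 ≈ -1.2072)
D/(-16226) = -51692/42821/(-16226) = -51692/42821*(-1/16226) = 25846/347406773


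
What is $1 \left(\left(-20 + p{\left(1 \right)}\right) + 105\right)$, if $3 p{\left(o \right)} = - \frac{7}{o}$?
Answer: $\frac{248}{3} \approx 82.667$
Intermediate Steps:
$p{\left(o \right)} = - \frac{7}{3 o}$ ($p{\left(o \right)} = \frac{\left(-7\right) \frac{1}{o}}{3} = - \frac{7}{3 o}$)
$1 \left(\left(-20 + p{\left(1 \right)}\right) + 105\right) = 1 \left(\left(-20 - \frac{7}{3 \cdot 1}\right) + 105\right) = 1 \left(\left(-20 - \frac{7}{3}\right) + 105\right) = 1 \left(- \frac{67}{3} + 105\right) = 1 \cdot \frac{248}{3} = \frac{248}{3}$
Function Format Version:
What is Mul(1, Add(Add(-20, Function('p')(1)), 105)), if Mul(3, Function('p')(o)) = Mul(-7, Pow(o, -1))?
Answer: Rational(248, 3) ≈ 82.667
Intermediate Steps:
Function('p')(o) = Mul(Rational(-7, 3), Pow(o, -1)) (Function('p')(o) = Mul(Rational(1, 3), Mul(-7, Pow(o, -1))) = Mul(Rational(-7, 3), Pow(o, -1)))
Mul(1, Add(Add(-20, Function('p')(1)), 105)) = Mul(1, Add(Add(-20, Mul(Rational(-7, 3), Pow(1, -1))), 105)) = Mul(1, Add(Add(-20, Mul(Rational(-7, 3), 1)), 105)) = Mul(1, Add(Add(-20, Rational(-7, 3)), 105)) = Mul(1, Add(Rational(-67, 3), 105)) = Mul(1, Rational(248, 3)) = Rational(248, 3)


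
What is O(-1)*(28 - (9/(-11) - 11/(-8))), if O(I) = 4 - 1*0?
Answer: 2415/22 ≈ 109.77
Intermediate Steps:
O(I) = 4 (O(I) = 4 + 0 = 4)
O(-1)*(28 - (9/(-11) - 11/(-8))) = 4*(28 - (9/(-11) - 11/(-8))) = 4*(28 - (9*(-1/11) - 11*(-⅛))) = 4*(28 - (-9/11 + 11/8)) = 4*(28 - 1*49/88) = 4*(28 - 49/88) = 4*(2415/88) = 2415/22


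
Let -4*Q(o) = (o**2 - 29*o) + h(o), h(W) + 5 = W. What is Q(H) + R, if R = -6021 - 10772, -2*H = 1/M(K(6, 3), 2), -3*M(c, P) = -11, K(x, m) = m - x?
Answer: -32510685/1936 ≈ -16793.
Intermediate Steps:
M(c, P) = 11/3 (M(c, P) = -1/3*(-11) = 11/3)
h(W) = -5 + W
H = -3/22 (H = -1/(2*11/3) = -1/2*3/11 = -3/22 ≈ -0.13636)
Q(o) = 5/4 + 7*o - o**2/4 (Q(o) = -((o**2 - 29*o) + (-5 + o))/4 = -(-5 + o**2 - 28*o)/4 = 5/4 + 7*o - o**2/4)
R = -16793
Q(H) + R = (5/4 + 7*(-3/22) - (-3/22)**2/4) - 16793 = (5/4 - 21/22 - 1/4*9/484) - 16793 = (5/4 - 21/22 - 9/1936) - 16793 = 563/1936 - 16793 = -32510685/1936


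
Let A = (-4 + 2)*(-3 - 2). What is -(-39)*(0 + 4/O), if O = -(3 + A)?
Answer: -12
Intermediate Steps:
A = 10 (A = -2*(-5) = 10)
O = -13 (O = -(3 + 10) = -1*13 = -13)
-(-39)*(0 + 4/O) = -(-39)*(0 + 4/(-13)) = -(-39)*(0 + 4*(-1/13)) = -(-39)*(0 - 4/13) = -(-39)*(-4)/13 = -13*12/13 = -12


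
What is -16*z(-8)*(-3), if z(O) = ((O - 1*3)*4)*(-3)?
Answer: 6336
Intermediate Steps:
z(O) = 36 - 12*O (z(O) = ((O - 3)*4)*(-3) = ((-3 + O)*4)*(-3) = (-12 + 4*O)*(-3) = 36 - 12*O)
-16*z(-8)*(-3) = -16*(36 - 12*(-8))*(-3) = -16*(36 + 96)*(-3) = -16*132*(-3) = -2112*(-3) = 6336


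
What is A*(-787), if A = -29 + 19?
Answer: 7870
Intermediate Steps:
A = -10
A*(-787) = -10*(-787) = 7870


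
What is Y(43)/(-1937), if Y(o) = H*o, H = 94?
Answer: -4042/1937 ≈ -2.0867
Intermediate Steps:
Y(o) = 94*o
Y(43)/(-1937) = (94*43)/(-1937) = 4042*(-1/1937) = -4042/1937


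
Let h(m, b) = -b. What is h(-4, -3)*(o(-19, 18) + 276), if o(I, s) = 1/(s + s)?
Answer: 9937/12 ≈ 828.08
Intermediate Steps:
o(I, s) = 1/(2*s)
h(-4, -3)*(o(-19, 18) + 276) = (-1*(-3))*((1/2)/18 + 276) = 3*((1/2)*(1/18) + 276) = 3*(1/36 + 276) = 3*(9937/36) = 9937/12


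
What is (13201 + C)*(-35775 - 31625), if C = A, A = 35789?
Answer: -3301926000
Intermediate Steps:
C = 35789
(13201 + C)*(-35775 - 31625) = (13201 + 35789)*(-35775 - 31625) = 48990*(-67400) = -3301926000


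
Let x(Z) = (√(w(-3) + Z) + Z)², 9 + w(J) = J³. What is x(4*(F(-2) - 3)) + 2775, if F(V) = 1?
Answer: 2795 - 32*I*√11 ≈ 2795.0 - 106.13*I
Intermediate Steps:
w(J) = -9 + J³
x(Z) = (Z + √(-36 + Z))² (x(Z) = (√((-9 + (-3)³) + Z) + Z)² = (√((-9 - 27) + Z) + Z)² = (√(-36 + Z) + Z)² = (Z + √(-36 + Z))²)
x(4*(F(-2) - 3)) + 2775 = (4*(1 - 3) + √(-36 + 4*(1 - 3)))² + 2775 = (4*(-2) + √(-36 + 4*(-2)))² + 2775 = (-8 + √(-36 - 8))² + 2775 = (-8 + √(-44))² + 2775 = (-8 + 2*I*√11)² + 2775 = 2775 + (-8 + 2*I*√11)²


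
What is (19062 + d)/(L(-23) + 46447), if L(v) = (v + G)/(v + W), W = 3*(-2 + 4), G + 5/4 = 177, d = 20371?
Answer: 2681444/3157785 ≈ 0.84915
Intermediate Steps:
G = 703/4 (G = -5/4 + 177 = 703/4 ≈ 175.75)
W = 6 (W = 3*2 = 6)
L(v) = (703/4 + v)/(6 + v) (L(v) = (v + 703/4)/(v + 6) = (703/4 + v)/(6 + v))
(19062 + d)/(L(-23) + 46447) = (19062 + 20371)/((703/4 - 23)/(6 - 23) + 46447) = 39433/((611/4)/(-17) + 46447) = 39433/(-1/17*611/4 + 46447) = 39433/(-611/68 + 46447) = 39433/(3157785/68) = 39433*(68/3157785) = 2681444/3157785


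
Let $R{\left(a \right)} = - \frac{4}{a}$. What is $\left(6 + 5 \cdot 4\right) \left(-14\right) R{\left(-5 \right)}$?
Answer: $- \frac{1456}{5} \approx -291.2$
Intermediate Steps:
$\left(6 + 5 \cdot 4\right) \left(-14\right) R{\left(-5 \right)} = \left(6 + 5 \cdot 4\right) \left(-14\right) \left(- \frac{4}{-5}\right) = \left(6 + 20\right) \left(-14\right) \left(\left(-4\right) \left(- \frac{1}{5}\right)\right) = 26 \left(-14\right) \frac{4}{5} = \left(-364\right) \frac{4}{5} = - \frac{1456}{5}$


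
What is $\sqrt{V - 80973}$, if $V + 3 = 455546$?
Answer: $\sqrt{374570} \approx 612.02$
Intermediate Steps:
$V = 455543$ ($V = -3 + 455546 = 455543$)
$\sqrt{V - 80973} = \sqrt{455543 - 80973} = \sqrt{374570}$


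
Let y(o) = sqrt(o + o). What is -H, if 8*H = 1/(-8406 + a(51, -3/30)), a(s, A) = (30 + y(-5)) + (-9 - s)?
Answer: 2109/142332212 + I*sqrt(10)/569328848 ≈ 1.4817e-5 + 5.5544e-9*I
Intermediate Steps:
y(o) = sqrt(2)*sqrt(o) (y(o) = sqrt(2*o) = sqrt(2)*sqrt(o))
a(s, A) = 21 - s + I*sqrt(10) (a(s, A) = (30 + sqrt(2)*sqrt(-5)) + (-9 - s) = (30 + sqrt(2)*(I*sqrt(5))) + (-9 - s) = (30 + I*sqrt(10)) + (-9 - s) = 21 - s + I*sqrt(10))
H = 1/(8*(-8436 + I*sqrt(10))) (H = 1/(8*(-8406 + (21 - 1*51 + I*sqrt(10)))) = 1/(8*(-8406 + (21 - 51 + I*sqrt(10)))) = 1/(8*(-8406 + (-30 + I*sqrt(10)))) = 1/(8*(-8436 + I*sqrt(10))) ≈ -1.4817e-5 - 5.5544e-9*I)
-H = -(-2109/142332212 - I*sqrt(10)/569328848) = 2109/142332212 + I*sqrt(10)/569328848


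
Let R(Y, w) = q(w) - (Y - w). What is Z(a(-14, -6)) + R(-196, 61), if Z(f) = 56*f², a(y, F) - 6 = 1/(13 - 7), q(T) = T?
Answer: 22028/9 ≈ 2447.6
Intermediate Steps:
a(y, F) = 37/6 (a(y, F) = 6 + 1/(13 - 7) = 6 + 1/6 = 6 + ⅙ = 37/6)
R(Y, w) = -Y + 2*w (R(Y, w) = w - (Y - w) = w + (w - Y) = -Y + 2*w)
Z(a(-14, -6)) + R(-196, 61) = 56*(37/6)² + (-1*(-196) + 2*61) = 56*(1369/36) + (196 + 122) = 19166/9 + 318 = 22028/9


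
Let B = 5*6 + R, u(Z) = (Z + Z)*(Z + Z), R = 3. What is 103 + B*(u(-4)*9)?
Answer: 19111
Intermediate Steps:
u(Z) = 4*Z² (u(Z) = (2*Z)*(2*Z) = 4*Z²)
B = 33 (B = 5*6 + 3 = 30 + 3 = 33)
103 + B*(u(-4)*9) = 103 + 33*((4*(-4)²)*9) = 103 + 33*((4*16)*9) = 103 + 33*(64*9) = 103 + 33*576 = 103 + 19008 = 19111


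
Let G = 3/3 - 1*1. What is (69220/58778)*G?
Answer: 0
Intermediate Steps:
G = 0 (G = 3*(⅓) - 1 = 1 - 1 = 0)
(69220/58778)*G = (69220/58778)*0 = (69220*(1/58778))*0 = (34610/29389)*0 = 0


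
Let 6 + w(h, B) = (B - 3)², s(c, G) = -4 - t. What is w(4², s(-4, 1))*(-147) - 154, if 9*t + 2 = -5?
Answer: -134008/27 ≈ -4963.3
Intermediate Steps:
t = -7/9 (t = -2/9 + (⅑)*(-5) = -2/9 - 5/9 = -7/9 ≈ -0.77778)
s(c, G) = -29/9 (s(c, G) = -4 - 1*(-7/9) = -4 + 7/9 = -29/9)
w(h, B) = -6 + (-3 + B)² (w(h, B) = -6 + (B - 3)² = -6 + (-3 + B)²)
w(4², s(-4, 1))*(-147) - 154 = (-6 + (-3 - 29/9)²)*(-147) - 154 = (-6 + (-56/9)²)*(-147) - 154 = (-6 + 3136/81)*(-147) - 154 = (2650/81)*(-147) - 154 = -129850/27 - 154 = -134008/27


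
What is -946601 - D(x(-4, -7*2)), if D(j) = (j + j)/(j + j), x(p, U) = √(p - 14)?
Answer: -946602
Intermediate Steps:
x(p, U) = √(-14 + p)
D(j) = 1 (D(j) = (2*j)/((2*j)) = (2*j)*(1/(2*j)) = 1)
-946601 - D(x(-4, -7*2)) = -946601 - 1*1 = -946601 - 1 = -946602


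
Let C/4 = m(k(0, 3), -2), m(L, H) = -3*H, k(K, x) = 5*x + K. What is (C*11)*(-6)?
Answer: -1584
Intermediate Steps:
k(K, x) = K + 5*x
C = 24 (C = 4*(-3*(-2)) = 4*6 = 24)
(C*11)*(-6) = (24*11)*(-6) = 264*(-6) = -1584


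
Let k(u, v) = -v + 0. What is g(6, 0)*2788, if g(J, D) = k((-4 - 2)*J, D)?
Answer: 0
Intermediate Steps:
k(u, v) = -v
g(J, D) = -D
g(6, 0)*2788 = -1*0*2788 = 0*2788 = 0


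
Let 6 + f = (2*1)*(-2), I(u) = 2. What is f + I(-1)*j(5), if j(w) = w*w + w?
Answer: 50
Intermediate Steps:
j(w) = w + w² (j(w) = w² + w = w + w²)
f = -10 (f = -6 + (2*1)*(-2) = -6 + 2*(-2) = -6 - 4 = -10)
f + I(-1)*j(5) = -10 + 2*(5*(1 + 5)) = -10 + 2*(5*6) = -10 + 2*30 = -10 + 60 = 50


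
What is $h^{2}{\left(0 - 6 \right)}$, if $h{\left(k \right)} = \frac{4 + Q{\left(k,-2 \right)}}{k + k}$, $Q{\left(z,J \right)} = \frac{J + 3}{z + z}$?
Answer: $\frac{2209}{20736} \approx 0.10653$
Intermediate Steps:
$Q{\left(z,J \right)} = \frac{3 + J}{2 z}$
$h{\left(k \right)} = \frac{4 + \frac{1}{2 k}}{2 k}$ ($h{\left(k \right)} = \frac{4 + \frac{3 - 2}{2 k}}{k + k} = \frac{4 + \frac{1}{2} \frac{1}{k} 1}{2 k} = \left(4 + \frac{1}{2 k}\right) \frac{1}{2 k} = \frac{4 + \frac{1}{2 k}}{2 k}$)
$h^{2}{\left(0 - 6 \right)} = \left(\frac{1 + 8 \left(0 - 6\right)}{4 \left(0 - 6\right)^{2}}\right)^{2} = \left(\frac{1 + 8 \left(-6\right)}{4 \cdot 36}\right)^{2} = \left(\frac{1}{4} \cdot \frac{1}{36} \left(1 - 48\right)\right)^{2} = \left(\frac{1}{4} \cdot \frac{1}{36} \left(-47\right)\right)^{2} = \left(- \frac{47}{144}\right)^{2} = \frac{2209}{20736}$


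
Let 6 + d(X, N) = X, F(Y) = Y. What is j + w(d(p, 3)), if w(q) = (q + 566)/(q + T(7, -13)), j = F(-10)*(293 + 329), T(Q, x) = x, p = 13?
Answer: -12631/2 ≈ -6315.5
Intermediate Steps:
d(X, N) = -6 + X
j = -6220 (j = -10*(293 + 329) = -10*622 = -6220)
w(q) = (566 + q)/(-13 + q) (w(q) = (q + 566)/(q - 13) = (566 + q)/(-13 + q))
j + w(d(p, 3)) = -6220 + (566 + (-6 + 13))/(-13 + (-6 + 13)) = -6220 + (566 + 7)/(-13 + 7) = -6220 + 573/(-6) = -6220 - ⅙*573 = -6220 - 191/2 = -12631/2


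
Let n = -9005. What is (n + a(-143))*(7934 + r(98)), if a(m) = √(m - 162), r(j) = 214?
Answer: -73372740 + 8148*I*√305 ≈ -7.3373e+7 + 1.423e+5*I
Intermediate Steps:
a(m) = √(-162 + m)
(n + a(-143))*(7934 + r(98)) = (-9005 + √(-162 - 143))*(7934 + 214) = (-9005 + √(-305))*8148 = (-9005 + I*√305)*8148 = -73372740 + 8148*I*√305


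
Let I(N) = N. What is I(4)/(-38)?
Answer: -2/19 ≈ -0.10526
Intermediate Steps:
I(4)/(-38) = 4/(-38) = 4*(-1/38) = -2/19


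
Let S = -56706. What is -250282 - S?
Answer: -193576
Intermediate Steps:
-250282 - S = -250282 - 1*(-56706) = -250282 + 56706 = -193576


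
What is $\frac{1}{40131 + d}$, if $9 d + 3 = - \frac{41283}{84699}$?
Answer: $\frac{28233}{1133007583} \approx 2.4919 \cdot 10^{-5}$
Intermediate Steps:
$d = - \frac{10940}{28233}$ ($d = - \frac{1}{3} + \frac{\left(-41283\right) \frac{1}{84699}}{9} = - \frac{1}{3} + \frac{1}{9} \left(- \frac{1529}{3137}\right) = - \frac{1}{3} - \frac{1529}{28233} = - \frac{10940}{28233} \approx -0.38749$)
$\frac{1}{40131 + d} = \frac{1}{40131 - \frac{10940}{28233}} = \frac{1}{\frac{1133007583}{28233}} = \frac{28233}{1133007583}$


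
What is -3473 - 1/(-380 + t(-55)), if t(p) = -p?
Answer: -1128724/325 ≈ -3473.0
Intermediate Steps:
-3473 - 1/(-380 + t(-55)) = -3473 - 1/(-380 - 1*(-55)) = -3473 - 1/(-380 + 55) = -3473 - 1/(-325) = -3473 - 1*(-1/325) = -3473 + 1/325 = -1128724/325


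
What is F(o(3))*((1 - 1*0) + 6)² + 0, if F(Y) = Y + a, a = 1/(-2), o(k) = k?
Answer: 245/2 ≈ 122.50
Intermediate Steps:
a = -½ ≈ -0.50000
F(Y) = -½ + Y (F(Y) = Y - ½ = -½ + Y)
F(o(3))*((1 - 1*0) + 6)² + 0 = (-½ + 3)*((1 - 1*0) + 6)² + 0 = 5*((1 + 0) + 6)²/2 + 0 = 5*(1 + 6)²/2 + 0 = (5/2)*7² + 0 = (5/2)*49 + 0 = 245/2 + 0 = 245/2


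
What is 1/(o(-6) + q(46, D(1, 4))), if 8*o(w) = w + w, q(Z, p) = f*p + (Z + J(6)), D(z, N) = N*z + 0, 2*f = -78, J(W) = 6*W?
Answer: -2/151 ≈ -0.013245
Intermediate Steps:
f = -39 (f = (½)*(-78) = -39)
D(z, N) = N*z
q(Z, p) = 36 + Z - 39*p (q(Z, p) = -39*p + (Z + 6*6) = -39*p + (Z + 36) = -39*p + (36 + Z) = 36 + Z - 39*p)
o(w) = w/4 (o(w) = (w + w)/8 = (2*w)/8 = w/4)
1/(o(-6) + q(46, D(1, 4))) = 1/((¼)*(-6) + (36 + 46 - 156)) = 1/(-3/2 + (36 + 46 - 39*4)) = 1/(-3/2 + (36 + 46 - 156)) = 1/(-3/2 - 74) = 1/(-151/2) = -2/151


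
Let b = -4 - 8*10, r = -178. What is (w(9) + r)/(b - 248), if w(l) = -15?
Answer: 193/332 ≈ 0.58133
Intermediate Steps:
b = -84 (b = -4 - 80 = -84)
(w(9) + r)/(b - 248) = (-15 - 178)/(-84 - 248) = -193/(-332) = -193*(-1/332) = 193/332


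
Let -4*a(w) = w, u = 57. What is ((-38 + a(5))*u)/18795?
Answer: -2983/25060 ≈ -0.11903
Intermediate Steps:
a(w) = -w/4
((-38 + a(5))*u)/18795 = ((-38 - ¼*5)*57)/18795 = ((-38 - 5/4)*57)*(1/18795) = -157/4*57*(1/18795) = -8949/4*1/18795 = -2983/25060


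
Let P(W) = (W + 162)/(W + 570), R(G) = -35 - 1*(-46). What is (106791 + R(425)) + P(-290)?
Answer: 3738054/35 ≈ 1.0680e+5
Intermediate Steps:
R(G) = 11 (R(G) = -35 + 46 = 11)
P(W) = (162 + W)/(570 + W)
(106791 + R(425)) + P(-290) = (106791 + 11) + (162 - 290)/(570 - 290) = 106802 - 128/280 = 106802 + (1/280)*(-128) = 106802 - 16/35 = 3738054/35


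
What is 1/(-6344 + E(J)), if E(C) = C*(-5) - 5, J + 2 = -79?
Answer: -1/5944 ≈ -0.00016824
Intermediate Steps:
J = -81 (J = -2 - 79 = -81)
E(C) = -5 - 5*C (E(C) = -5*C - 5 = -5 - 5*C)
1/(-6344 + E(J)) = 1/(-6344 + (-5 - 5*(-81))) = 1/(-6344 + (-5 + 405)) = 1/(-6344 + 400) = 1/(-5944) = -1/5944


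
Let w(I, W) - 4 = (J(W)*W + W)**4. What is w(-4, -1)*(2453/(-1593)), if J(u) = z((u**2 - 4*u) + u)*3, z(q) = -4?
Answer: -35924185/1593 ≈ -22551.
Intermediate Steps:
J(u) = -12 (J(u) = -4*3 = -12)
w(I, W) = 4 + 14641*W**4 (w(I, W) = 4 + (-12*W + W)**4 = 4 + (-11*W)**4 = 4 + 14641*W**4)
w(-4, -1)*(2453/(-1593)) = (4 + 14641*(-1)**4)*(2453/(-1593)) = (4 + 14641*1)*(2453*(-1/1593)) = (4 + 14641)*(-2453/1593) = 14645*(-2453/1593) = -35924185/1593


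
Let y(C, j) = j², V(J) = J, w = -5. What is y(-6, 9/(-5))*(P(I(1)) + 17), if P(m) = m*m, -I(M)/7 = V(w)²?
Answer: 2482002/25 ≈ 99280.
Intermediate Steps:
I(M) = -175 (I(M) = -7*(-5)² = -7*25 = -175)
P(m) = m²
y(-6, 9/(-5))*(P(I(1)) + 17) = (9/(-5))²*((-175)² + 17) = (9*(-⅕))²*(30625 + 17) = (-9/5)²*30642 = (81/25)*30642 = 2482002/25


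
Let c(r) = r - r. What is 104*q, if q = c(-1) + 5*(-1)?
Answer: -520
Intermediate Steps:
c(r) = 0
q = -5 (q = 0 + 5*(-1) = 0 - 5 = -5)
104*q = 104*(-5) = -520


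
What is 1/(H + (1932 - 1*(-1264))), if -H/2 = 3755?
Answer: -1/4314 ≈ -0.00023180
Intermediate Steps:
H = -7510 (H = -2*3755 = -7510)
1/(H + (1932 - 1*(-1264))) = 1/(-7510 + (1932 - 1*(-1264))) = 1/(-7510 + (1932 + 1264)) = 1/(-7510 + 3196) = 1/(-4314) = -1/4314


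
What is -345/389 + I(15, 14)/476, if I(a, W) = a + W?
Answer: -152939/185164 ≈ -0.82596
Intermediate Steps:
I(a, W) = W + a
-345/389 + I(15, 14)/476 = -345/389 + (14 + 15)/476 = -345*1/389 + 29*(1/476) = -345/389 + 29/476 = -152939/185164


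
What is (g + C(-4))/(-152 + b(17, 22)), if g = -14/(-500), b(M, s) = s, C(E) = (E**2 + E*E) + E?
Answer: -539/2500 ≈ -0.21560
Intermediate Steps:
C(E) = E + 2*E**2 (C(E) = (E**2 + E**2) + E = 2*E**2 + E = E + 2*E**2)
g = 7/250 (g = -14*(-1/500) = 7/250 ≈ 0.028000)
(g + C(-4))/(-152 + b(17, 22)) = (7/250 - 4*(1 + 2*(-4)))/(-152 + 22) = (7/250 - 4*(1 - 8))/(-130) = (7/250 - 4*(-7))*(-1/130) = (7/250 + 28)*(-1/130) = (7007/250)*(-1/130) = -539/2500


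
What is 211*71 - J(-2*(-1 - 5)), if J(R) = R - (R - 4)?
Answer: 14977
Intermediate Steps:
J(R) = 4 (J(R) = R - (-4 + R) = R + (4 - R) = 4)
211*71 - J(-2*(-1 - 5)) = 211*71 - 1*4 = 14981 - 4 = 14977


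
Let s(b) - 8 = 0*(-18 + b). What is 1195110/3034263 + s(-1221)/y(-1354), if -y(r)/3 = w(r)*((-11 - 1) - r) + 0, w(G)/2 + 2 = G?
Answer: 543701964601/1380401540694 ≈ 0.39387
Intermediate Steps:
w(G) = -4 + 2*G
s(b) = 8 (s(b) = 8 + 0*(-18 + b) = 8 + 0 = 8)
y(r) = -3*(-12 - r)*(-4 + 2*r) (y(r) = -3*((-4 + 2*r)*((-11 - 1) - r) + 0) = -3*((-4 + 2*r)*(-12 - r) + 0) = -3*((-12 - r)*(-4 + 2*r) + 0) = -3*(-12 - r)*(-4 + 2*r))
1195110/3034263 + s(-1221)/y(-1354) = 1195110/3034263 + 8/((6*(-2 - 1354)*(12 - 1354))) = 1195110*(1/3034263) + 8/((6*(-1356)*(-1342))) = 398370/1011421 + 8/10918512 = 398370/1011421 + 8*(1/10918512) = 398370/1011421 + 1/1364814 = 543701964601/1380401540694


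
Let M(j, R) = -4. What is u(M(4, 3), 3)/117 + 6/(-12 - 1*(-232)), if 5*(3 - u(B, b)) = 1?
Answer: 659/12870 ≈ 0.051204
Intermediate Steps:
u(B, b) = 14/5 (u(B, b) = 3 - ⅕*1 = 3 - ⅕ = 14/5)
u(M(4, 3), 3)/117 + 6/(-12 - 1*(-232)) = (14/5)/117 + 6/(-12 - 1*(-232)) = (14/5)*(1/117) + 6/(-12 + 232) = 14/585 + 6/220 = 14/585 + 6*(1/220) = 14/585 + 3/110 = 659/12870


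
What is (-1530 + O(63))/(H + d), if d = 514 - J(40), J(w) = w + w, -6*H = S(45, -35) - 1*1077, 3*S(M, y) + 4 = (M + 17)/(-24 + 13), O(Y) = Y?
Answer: -290466/121579 ≈ -2.3891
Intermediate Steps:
S(M, y) = -61/33 - M/33 (S(M, y) = -4/3 + ((M + 17)/(-24 + 13))/3 = -4/3 + ((17 + M)/(-11))/3 = -4/3 + ((17 + M)*(-1/11))/3 = -4/3 + (-17/11 - M/11)/3 = -4/3 + (-17/33 - M/33) = -61/33 - M/33)
H = 35647/198 (H = -((-61/33 - 1/33*45) - 1*1077)/6 = -((-61/33 - 15/11) - 1077)/6 = -(-106/33 - 1077)/6 = -1/6*(-35647/33) = 35647/198 ≈ 180.04)
J(w) = 2*w
d = 434 (d = 514 - 2*40 = 514 - 1*80 = 514 - 80 = 434)
(-1530 + O(63))/(H + d) = (-1530 + 63)/(35647/198 + 434) = -1467/121579/198 = -1467*198/121579 = -290466/121579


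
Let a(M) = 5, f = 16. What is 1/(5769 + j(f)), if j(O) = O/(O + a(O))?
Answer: 21/121165 ≈ 0.00017332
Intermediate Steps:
j(O) = O/(5 + O) (j(O) = O/(O + 5) = O/(5 + O))
1/(5769 + j(f)) = 1/(5769 + 16/(5 + 16)) = 1/(5769 + 16/21) = 1/(121165/21) = 21/121165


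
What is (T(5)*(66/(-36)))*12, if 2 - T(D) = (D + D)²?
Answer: 2156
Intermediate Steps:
T(D) = 2 - 4*D² (T(D) = 2 - (D + D)² = 2 - (2*D)² = 2 - 4*D²)
(T(5)*(66/(-36)))*12 = ((2 - 4*5²)*(66/(-36)))*12 = ((2 - 4*25)*(66*(-1/36)))*12 = ((2 - 100)*(-11/6))*12 = -98*(-11/6)*12 = (539/3)*12 = 2156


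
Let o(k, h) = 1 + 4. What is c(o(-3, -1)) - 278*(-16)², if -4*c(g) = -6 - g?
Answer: -284661/4 ≈ -71165.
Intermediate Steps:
o(k, h) = 5
c(g) = 3/2 + g/4 (c(g) = -(-6 - g)/4 = 3/2 + g/4)
c(o(-3, -1)) - 278*(-16)² = (3/2 + (¼)*5) - 278*(-16)² = (3/2 + 5/4) - 278*256 = 11/4 - 71168 = -284661/4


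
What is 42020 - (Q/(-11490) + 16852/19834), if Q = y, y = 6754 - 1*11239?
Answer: 319192232941/7596422 ≈ 42019.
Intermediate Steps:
y = -4485 (y = 6754 - 11239 = -4485)
Q = -4485
42020 - (Q/(-11490) + 16852/19834) = 42020 - (-4485/(-11490) + 16852/19834) = 42020 - (-4485*(-1/11490) + 16852*(1/19834)) = 42020 - (299/766 + 8426/9917) = 42020 - 1*9419499/7596422 = 42020 - 9419499/7596422 = 319192232941/7596422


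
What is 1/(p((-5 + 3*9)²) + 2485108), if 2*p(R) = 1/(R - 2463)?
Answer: 3958/9836057463 ≈ 4.0240e-7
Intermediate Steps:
p(R) = 1/(2*(-2463 + R)) (p(R) = 1/(2*(R - 2463)) = 1/(2*(-2463 + R)))
1/(p((-5 + 3*9)²) + 2485108) = 1/(1/(2*(-2463 + (-5 + 3*9)²)) + 2485108) = 1/(1/(2*(-2463 + (-5 + 27)²)) + 2485108) = 1/(1/(2*(-2463 + 22²)) + 2485108) = 1/(1/(2*(-2463 + 484)) + 2485108) = 1/((½)/(-1979) + 2485108) = 1/((½)*(-1/1979) + 2485108) = 1/(-1/3958 + 2485108) = 1/(9836057463/3958) = 3958/9836057463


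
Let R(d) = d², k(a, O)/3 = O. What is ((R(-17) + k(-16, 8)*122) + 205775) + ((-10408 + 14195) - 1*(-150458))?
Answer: 363237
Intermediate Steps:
k(a, O) = 3*O
((R(-17) + k(-16, 8)*122) + 205775) + ((-10408 + 14195) - 1*(-150458)) = (((-17)² + (3*8)*122) + 205775) + ((-10408 + 14195) - 1*(-150458)) = ((289 + 24*122) + 205775) + (3787 + 150458) = ((289 + 2928) + 205775) + 154245 = (3217 + 205775) + 154245 = 208992 + 154245 = 363237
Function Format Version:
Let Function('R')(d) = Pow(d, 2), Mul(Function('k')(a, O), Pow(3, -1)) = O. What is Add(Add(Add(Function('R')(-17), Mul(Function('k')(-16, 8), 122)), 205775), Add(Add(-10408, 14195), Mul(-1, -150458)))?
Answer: 363237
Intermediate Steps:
Function('k')(a, O) = Mul(3, O)
Add(Add(Add(Function('R')(-17), Mul(Function('k')(-16, 8), 122)), 205775), Add(Add(-10408, 14195), Mul(-1, -150458))) = Add(Add(Add(Pow(-17, 2), Mul(Mul(3, 8), 122)), 205775), Add(Add(-10408, 14195), Mul(-1, -150458))) = Add(Add(Add(289, Mul(24, 122)), 205775), Add(3787, 150458)) = Add(Add(Add(289, 2928), 205775), 154245) = Add(Add(3217, 205775), 154245) = Add(208992, 154245) = 363237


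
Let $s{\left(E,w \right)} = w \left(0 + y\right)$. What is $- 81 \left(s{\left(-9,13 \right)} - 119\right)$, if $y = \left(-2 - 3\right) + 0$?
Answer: $14904$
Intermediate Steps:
$y = -5$ ($y = -5 + 0 = -5$)
$s{\left(E,w \right)} = - 5 w$ ($s{\left(E,w \right)} = w \left(0 - 5\right) = w \left(-5\right) = - 5 w$)
$- 81 \left(s{\left(-9,13 \right)} - 119\right) = - 81 \left(\left(-5\right) 13 - 119\right) = - 81 \left(-65 - 119\right) = \left(-81\right) \left(-184\right) = 14904$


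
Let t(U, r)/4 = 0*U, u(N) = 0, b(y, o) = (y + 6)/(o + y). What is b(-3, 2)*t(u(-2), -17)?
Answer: 0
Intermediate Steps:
b(y, o) = (6 + y)/(o + y)
t(U, r) = 0 (t(U, r) = 4*(0*U) = 4*0 = 0)
b(-3, 2)*t(u(-2), -17) = ((6 - 3)/(2 - 3))*0 = (3/(-1))*0 = -1*3*0 = -3*0 = 0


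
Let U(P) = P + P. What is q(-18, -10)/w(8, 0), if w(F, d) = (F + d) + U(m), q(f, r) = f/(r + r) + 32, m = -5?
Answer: -329/20 ≈ -16.450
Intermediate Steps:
U(P) = 2*P
q(f, r) = 32 + f/(2*r) (q(f, r) = f/((2*r)) + 32 = (1/(2*r))*f + 32 = f/(2*r) + 32 = 32 + f/(2*r))
w(F, d) = -10 + F + d (w(F, d) = (F + d) + 2*(-5) = (F + d) - 10 = -10 + F + d)
q(-18, -10)/w(8, 0) = (32 + (1/2)*(-18)/(-10))/(-10 + 8 + 0) = (32 + (1/2)*(-18)*(-1/10))/(-2) = (32 + 9/10)*(-1/2) = (329/10)*(-1/2) = -329/20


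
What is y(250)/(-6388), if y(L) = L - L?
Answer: 0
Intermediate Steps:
y(L) = 0
y(250)/(-6388) = 0/(-6388) = 0*(-1/6388) = 0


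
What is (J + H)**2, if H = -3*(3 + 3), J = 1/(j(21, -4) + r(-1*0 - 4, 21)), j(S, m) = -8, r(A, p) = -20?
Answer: 255025/784 ≈ 325.29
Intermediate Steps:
J = -1/28 (J = 1/(-8 - 20) = 1/(-28) = -1/28 ≈ -0.035714)
H = -18 (H = -3*6 = -18)
(J + H)**2 = (-1/28 - 18)**2 = (-505/28)**2 = 255025/784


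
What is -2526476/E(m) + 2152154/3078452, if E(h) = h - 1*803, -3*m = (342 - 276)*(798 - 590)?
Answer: 3894605765759/8279496654 ≈ 470.39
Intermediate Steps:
m = -4576 (m = -(342 - 276)*(798 - 590)/3 = -22*208 = -⅓*13728 = -4576)
E(h) = -803 + h (E(h) = h - 803 = -803 + h)
-2526476/E(m) + 2152154/3078452 = -2526476/(-803 - 4576) + 2152154/3078452 = -2526476/(-5379) + 2152154*(1/3078452) = -2526476*(-1/5379) + 1076077/1539226 = 2526476/5379 + 1076077/1539226 = 3894605765759/8279496654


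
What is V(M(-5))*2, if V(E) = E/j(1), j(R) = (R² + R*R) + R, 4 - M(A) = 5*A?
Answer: 58/3 ≈ 19.333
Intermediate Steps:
M(A) = 4 - 5*A
j(R) = R + 2*R² (j(R) = (R² + R²) + R = 2*R² + R = R + 2*R²)
V(E) = E/3 (V(E) = E/((1*(1 + 2*1))) = E/((1*(1 + 2))) = E/((1*3)) = E/3)
V(M(-5))*2 = ((4 - 5*(-5))/3)*2 = ((4 + 25)/3)*2 = ((⅓)*29)*2 = (29/3)*2 = 58/3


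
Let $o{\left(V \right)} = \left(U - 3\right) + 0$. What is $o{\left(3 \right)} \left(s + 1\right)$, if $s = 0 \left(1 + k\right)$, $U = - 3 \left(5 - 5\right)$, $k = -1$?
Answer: $-3$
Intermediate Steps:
$U = 0$ ($U = \left(-3\right) 0 = 0$)
$s = 0$ ($s = 0 \left(1 - 1\right) = 0 \cdot 0 = 0$)
$o{\left(V \right)} = -3$ ($o{\left(V \right)} = \left(0 - 3\right) + 0 = -3 + 0 = -3$)
$o{\left(3 \right)} \left(s + 1\right) = - 3 \left(0 + 1\right) = \left(-3\right) 1 = -3$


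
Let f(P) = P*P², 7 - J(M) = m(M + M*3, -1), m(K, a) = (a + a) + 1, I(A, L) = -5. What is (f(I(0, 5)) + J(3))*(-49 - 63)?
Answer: 13104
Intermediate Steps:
m(K, a) = 1 + 2*a (m(K, a) = 2*a + 1 = 1 + 2*a)
J(M) = 8 (J(M) = 7 - (1 + 2*(-1)) = 7 - (1 - 2) = 7 - 1*(-1) = 7 + 1 = 8)
f(P) = P³
(f(I(0, 5)) + J(3))*(-49 - 63) = ((-5)³ + 8)*(-49 - 63) = (-125 + 8)*(-112) = -117*(-112) = 13104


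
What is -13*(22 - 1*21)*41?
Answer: -533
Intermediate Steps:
-13*(22 - 1*21)*41 = -13*(22 - 21)*41 = -13*1*41 = -13*41 = -533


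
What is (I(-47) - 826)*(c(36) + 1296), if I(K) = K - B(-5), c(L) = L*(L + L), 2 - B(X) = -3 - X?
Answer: -3394224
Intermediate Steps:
B(X) = 5 + X (B(X) = 2 - (-3 - X) = 2 + (3 + X) = 5 + X)
c(L) = 2*L² (c(L) = L*(2*L) = 2*L²)
I(K) = K (I(K) = K - (5 - 5) = K - 1*0 = K + 0 = K)
(I(-47) - 826)*(c(36) + 1296) = (-47 - 826)*(2*36² + 1296) = -873*(2*1296 + 1296) = -873*(2592 + 1296) = -873*3888 = -3394224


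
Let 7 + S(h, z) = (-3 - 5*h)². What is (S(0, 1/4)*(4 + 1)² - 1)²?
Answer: 2401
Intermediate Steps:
S(h, z) = -7 + (-3 - 5*h)²
(S(0, 1/4)*(4 + 1)² - 1)² = ((-7 + (3 + 5*0)²)*(4 + 1)² - 1)² = ((-7 + (3 + 0)²)*5² - 1)² = ((-7 + 3²)*25 - 1)² = ((-7 + 9)*25 - 1)² = (2*25 - 1)² = (50 - 1)² = 49² = 2401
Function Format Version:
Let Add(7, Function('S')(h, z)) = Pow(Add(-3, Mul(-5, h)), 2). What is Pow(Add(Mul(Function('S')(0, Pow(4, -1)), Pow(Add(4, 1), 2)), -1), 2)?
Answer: 2401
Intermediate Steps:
Function('S')(h, z) = Add(-7, Pow(Add(-3, Mul(-5, h)), 2))
Pow(Add(Mul(Function('S')(0, Pow(4, -1)), Pow(Add(4, 1), 2)), -1), 2) = Pow(Add(Mul(Add(-7, Pow(Add(3, Mul(5, 0)), 2)), Pow(Add(4, 1), 2)), -1), 2) = Pow(Add(Mul(Add(-7, Pow(Add(3, 0), 2)), Pow(5, 2)), -1), 2) = Pow(Add(Mul(Add(-7, Pow(3, 2)), 25), -1), 2) = Pow(Add(Mul(Add(-7, 9), 25), -1), 2) = Pow(Add(Mul(2, 25), -1), 2) = Pow(Add(50, -1), 2) = Pow(49, 2) = 2401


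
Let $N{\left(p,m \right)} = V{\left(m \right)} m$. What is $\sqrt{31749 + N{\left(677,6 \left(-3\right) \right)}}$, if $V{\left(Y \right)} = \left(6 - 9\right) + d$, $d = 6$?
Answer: $\sqrt{31695} \approx 178.03$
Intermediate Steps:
$V{\left(Y \right)} = 3$ ($V{\left(Y \right)} = \left(6 - 9\right) + 6 = -3 + 6 = 3$)
$N{\left(p,m \right)} = 3 m$
$\sqrt{31749 + N{\left(677,6 \left(-3\right) \right)}} = \sqrt{31749 + 3 \cdot 6 \left(-3\right)} = \sqrt{31749 + 3 \left(-18\right)} = \sqrt{31749 - 54} = \sqrt{31695}$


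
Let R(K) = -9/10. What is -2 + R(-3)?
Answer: -29/10 ≈ -2.9000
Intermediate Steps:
R(K) = -9/10 (R(K) = -9*⅒ = -9/10)
-2 + R(-3) = -2 - 9/10 = -29/10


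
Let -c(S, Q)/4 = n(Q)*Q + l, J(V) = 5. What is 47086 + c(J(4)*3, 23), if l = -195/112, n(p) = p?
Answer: 1259355/28 ≈ 44977.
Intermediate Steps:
l = -195/112 (l = -195*1/112 = -195/112 ≈ -1.7411)
c(S, Q) = 195/28 - 4*Q² (c(S, Q) = -4*(Q*Q - 195/112) = -4*(Q² - 195/112) = -4*(-195/112 + Q²) = 195/28 - 4*Q²)
47086 + c(J(4)*3, 23) = 47086 + (195/28 - 4*23²) = 47086 + (195/28 - 4*529) = 47086 + (195/28 - 2116) = 47086 - 59053/28 = 1259355/28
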